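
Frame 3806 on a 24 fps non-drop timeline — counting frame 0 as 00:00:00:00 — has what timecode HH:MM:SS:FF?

00:02:38:14

3806 ÷ 24 = 158 full seconds, remainder 14 frames.
158 s = 0 h 2 min 38 s.
Timecode: 00:02:38:14.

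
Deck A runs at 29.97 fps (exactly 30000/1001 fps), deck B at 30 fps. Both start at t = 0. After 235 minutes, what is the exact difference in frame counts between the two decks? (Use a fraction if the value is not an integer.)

235 min = 14100 s.
A emits 30000/1001 × 14100 = 423000000/1001 frames; B emits 30 × 14100 = 423000.
Difference = 423000/1001 frames (≈ 422.5774); B is ahead of A.

423000/1001 frames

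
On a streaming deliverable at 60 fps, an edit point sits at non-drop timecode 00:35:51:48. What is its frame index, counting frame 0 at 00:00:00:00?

frame 129108

Total seconds to the label: (0 × 3600 + 35 × 60 + 51) = 2151.
Frame index = 2151 × 60 + 48 = 129108.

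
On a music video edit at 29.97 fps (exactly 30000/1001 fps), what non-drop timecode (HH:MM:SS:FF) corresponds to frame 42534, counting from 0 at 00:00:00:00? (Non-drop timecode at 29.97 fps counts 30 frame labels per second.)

00:23:37:24

42534 ÷ 30 = 1417 full seconds, remainder 24 frames.
1417 s = 0 h 23 min 37 s.
Timecode: 00:23:37:24.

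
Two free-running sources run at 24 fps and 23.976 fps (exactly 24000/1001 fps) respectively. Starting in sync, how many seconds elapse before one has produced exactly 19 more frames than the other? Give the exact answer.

The gap grows by |24000/1001 − 24| = 24/1001 frames per second.
Time for a 19-frame gap: 19 ÷ (24/1001) = 19019/24 s.

19019/24 seconds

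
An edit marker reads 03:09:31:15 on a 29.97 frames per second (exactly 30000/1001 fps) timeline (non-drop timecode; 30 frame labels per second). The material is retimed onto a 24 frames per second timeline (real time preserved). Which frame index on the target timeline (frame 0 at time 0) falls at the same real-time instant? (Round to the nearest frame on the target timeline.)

frame 273189

Source frame index: (3×3600 + 9×60 + 31) × 30 + 15 = 341145.
Real time: 341145 / (30000/1001) = 22765743/2000 s.
Target frame: (22765743/2000) × (24) = 68297229/250 ≈ 273188.916 → 273189.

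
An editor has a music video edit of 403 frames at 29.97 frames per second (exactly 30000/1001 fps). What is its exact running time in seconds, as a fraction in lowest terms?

Running time = 403 ÷ (30000/1001) = 403 × 1001/30000 = 403403/30000 s.

403403/30000 seconds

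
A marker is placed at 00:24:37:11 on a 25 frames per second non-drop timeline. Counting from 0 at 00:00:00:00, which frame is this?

36936

Total seconds to the label: (0 × 3600 + 24 × 60 + 37) = 1477.
Frame index = 1477 × 25 + 11 = 36936.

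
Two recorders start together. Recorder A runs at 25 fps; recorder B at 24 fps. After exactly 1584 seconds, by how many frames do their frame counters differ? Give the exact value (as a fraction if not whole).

1584 frames

A emits 25 × 1584 = 39600 frames; B emits 24 × 1584 = 38016.
Difference = 1584 frames; B is behind A.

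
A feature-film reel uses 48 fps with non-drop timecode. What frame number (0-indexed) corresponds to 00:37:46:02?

108770

Total seconds to the label: (0 × 3600 + 37 × 60 + 46) = 2266.
Frame index = 2266 × 48 + 2 = 108770.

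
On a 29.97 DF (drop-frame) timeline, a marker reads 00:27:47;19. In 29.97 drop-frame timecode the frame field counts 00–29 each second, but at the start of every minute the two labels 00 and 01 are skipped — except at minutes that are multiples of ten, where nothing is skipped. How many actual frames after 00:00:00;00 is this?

Complete 10-minute blocks: 2, each 17982 frames → 35964.
Remaining 7 whole minutes in the current block: 1800 + 6 × 1798 = 12588 frames.
Within the current minute: 47 × 30 + 19 − 2 = 1427 (labels ;00/;01 skipped at this minute). Total = 35964 + 12588 + 1427 = 49979.

49979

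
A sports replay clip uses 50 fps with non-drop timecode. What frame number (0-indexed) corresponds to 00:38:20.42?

115042

Total seconds to the label: (0 × 3600 + 38 × 60 + 20) = 2300.
Frame index = 2300 × 50 + 42 = 115042.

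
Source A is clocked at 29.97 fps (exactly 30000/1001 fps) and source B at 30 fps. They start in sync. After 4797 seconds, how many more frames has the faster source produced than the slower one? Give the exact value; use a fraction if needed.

11070/77 frames

A emits 30000/1001 × 4797 = 11070000/77 frames; B emits 30 × 4797 = 143910.
Difference = 11070/77 frames (≈ 143.7662); B is ahead of A.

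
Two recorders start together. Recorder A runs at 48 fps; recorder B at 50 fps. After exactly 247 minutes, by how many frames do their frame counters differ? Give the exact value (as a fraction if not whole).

247 min = 14820 s.
A emits 48 × 14820 = 711360 frames; B emits 50 × 14820 = 741000.
Difference = 29640 frames; B is ahead of A.

29640 frames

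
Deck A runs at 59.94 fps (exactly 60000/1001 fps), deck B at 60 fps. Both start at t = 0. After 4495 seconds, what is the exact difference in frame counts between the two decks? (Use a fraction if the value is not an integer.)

269700/1001 frames

A emits 60000/1001 × 4495 = 269700000/1001 frames; B emits 60 × 4495 = 269700.
Difference = 269700/1001 frames (≈ 269.4306); B is ahead of A.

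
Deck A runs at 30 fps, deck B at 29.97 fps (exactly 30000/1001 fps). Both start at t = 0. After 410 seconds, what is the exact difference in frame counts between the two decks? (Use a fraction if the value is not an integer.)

12300/1001 frames

A emits 30 × 410 = 12300 frames; B emits 30000/1001 × 410 = 12300000/1001.
Difference = 12300/1001 frames (≈ 12.2877); B is behind A.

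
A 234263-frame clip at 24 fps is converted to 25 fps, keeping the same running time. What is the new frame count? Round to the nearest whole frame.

Frames at target rate = 234263 × (25) / (24) = 5856575/24 ≈ 244023.958.
Nearest whole frame: 244024.

244024 frames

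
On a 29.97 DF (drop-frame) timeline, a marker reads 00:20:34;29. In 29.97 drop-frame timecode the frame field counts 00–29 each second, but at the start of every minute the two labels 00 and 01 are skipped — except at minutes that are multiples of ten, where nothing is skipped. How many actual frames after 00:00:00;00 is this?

As if non-drop at 30 labels/s: (0 × 3600 + 20 × 60 + 34) × 30 + 29 = 37049.
Minute boundaries passed: 20; those not divisible by 10: 20 − 2 = 18; dropped labels = 2 × 18 = 36.
Actual frame index = 37049 − 36 = 37013.

37013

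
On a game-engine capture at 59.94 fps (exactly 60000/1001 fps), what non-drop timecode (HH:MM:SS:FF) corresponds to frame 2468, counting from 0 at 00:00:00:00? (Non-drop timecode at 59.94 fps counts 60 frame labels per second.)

00:00:41:08

2468 ÷ 60 = 41 full seconds, remainder 8 frames.
41 s = 0 h 0 min 41 s.
Timecode: 00:00:41:08.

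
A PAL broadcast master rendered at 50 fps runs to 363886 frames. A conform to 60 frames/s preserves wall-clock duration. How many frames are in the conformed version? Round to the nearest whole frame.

436663 frames

Frames at target rate = 363886 × (60) / (50) = 2183316/5 ≈ 436663.200.
Nearest whole frame: 436663.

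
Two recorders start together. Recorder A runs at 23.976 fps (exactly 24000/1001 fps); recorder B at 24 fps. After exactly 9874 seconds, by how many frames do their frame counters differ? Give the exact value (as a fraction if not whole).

A emits 24000/1001 × 9874 = 236976000/1001 frames; B emits 24 × 9874 = 236976.
Difference = 236976/1001 frames (≈ 236.7393); B is ahead of A.

236976/1001 frames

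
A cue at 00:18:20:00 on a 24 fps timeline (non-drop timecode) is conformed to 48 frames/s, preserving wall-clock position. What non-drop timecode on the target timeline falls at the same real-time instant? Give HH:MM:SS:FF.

00:18:20:00

Source frame index: (0×3600 + 18×60 + 20) × 24 + 0 = 26400.
Real time: 26400 / (24) = 1100 s.
Target frame: (1100) × (48) = 52800.
At 48 labels/s: frame 52800 → 00:18:20:00.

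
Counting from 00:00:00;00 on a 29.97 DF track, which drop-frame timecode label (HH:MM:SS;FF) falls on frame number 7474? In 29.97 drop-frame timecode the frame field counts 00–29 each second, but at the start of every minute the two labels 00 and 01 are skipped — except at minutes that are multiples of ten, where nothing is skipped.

Ten DF minutes hold 17982 frames, so frame 7474 lies in block 0 (frames 0–17981) with 7474 frames into that block.
The block's first minute is 1800 frames and the rest 1798 each; 7474 frames reaches minute 4, so 0 × 18 + 4 × 2 = 8 labels have been skipped so far.
Adding those back, label number 7474 + 8 = 7482 at 30 labels/s is 249 s + 12 f = 0 h 4 min 9 s frame 12, i.e. 00:04:09;12.

00:04:09;12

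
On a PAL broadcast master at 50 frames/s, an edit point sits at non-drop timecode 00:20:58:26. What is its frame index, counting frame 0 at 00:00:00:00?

Total seconds to the label: (0 × 3600 + 20 × 60 + 58) = 1258.
Frame index = 1258 × 50 + 26 = 62926.

frame 62926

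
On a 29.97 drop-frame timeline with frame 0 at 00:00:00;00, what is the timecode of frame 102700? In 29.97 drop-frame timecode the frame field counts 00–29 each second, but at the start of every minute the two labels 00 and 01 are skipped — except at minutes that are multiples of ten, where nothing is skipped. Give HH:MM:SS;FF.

Each 10-minute DF block holds 10 × 60 × 30 − 9 × 2 = 17982 frames. 102700 ÷ 17982 → 5 full blocks, remainder 12790.
Within the partial block the first minute is 1800 frames and each further minute 1798, so 7 further minute boundaries passed. Total skipped labels = 18 × 5 + 2 × 7 = 104.
Non-drop label index = 102700 + 104 = 102804; at 30 labels/s that is 00:57:06:24, i.e. DF 00:57:06;24.

00:57:06;24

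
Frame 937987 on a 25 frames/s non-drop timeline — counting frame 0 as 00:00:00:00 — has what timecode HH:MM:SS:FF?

10:25:19:12

937987 ÷ 25 = 37519 full seconds, remainder 12 frames.
37519 s = 10 h 25 min 19 s.
Timecode: 10:25:19:12.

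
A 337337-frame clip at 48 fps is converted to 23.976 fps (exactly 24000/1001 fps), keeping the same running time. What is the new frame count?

168500 frames

Target frames = source frames × (target rate / source rate) = 337337 × (24000/1001)/(48) = 337337 × 500/1001 = 168500.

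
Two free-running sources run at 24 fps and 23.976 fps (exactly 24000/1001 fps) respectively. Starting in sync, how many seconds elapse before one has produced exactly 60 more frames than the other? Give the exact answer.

2502.5 seconds

The gap grows by |24000/1001 − 24| = 24/1001 frames per second.
Time for a 60-frame gap: 60 ÷ (24/1001) = 2502.5 s.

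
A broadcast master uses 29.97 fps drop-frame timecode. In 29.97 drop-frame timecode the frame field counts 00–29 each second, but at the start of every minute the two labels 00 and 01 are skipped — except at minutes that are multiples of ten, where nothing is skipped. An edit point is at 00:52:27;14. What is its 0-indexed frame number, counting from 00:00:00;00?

Complete 10-minute blocks: 5, each 17982 frames → 89910.
Remaining 2 whole minutes in the current block: 1800 + 1 × 1798 = 3598 frames.
Within the current minute: 27 × 30 + 14 − 2 = 822 (labels ;00/;01 skipped at this minute). Total = 89910 + 3598 + 822 = 94330.

94330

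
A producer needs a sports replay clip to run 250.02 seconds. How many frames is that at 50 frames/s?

Frames = 250.02 × 50 = 12501.

12501 frames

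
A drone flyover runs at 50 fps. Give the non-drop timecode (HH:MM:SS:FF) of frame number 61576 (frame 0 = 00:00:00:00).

00:20:31:26

61576 ÷ 50 = 1231 full seconds, remainder 26 frames.
1231 s = 0 h 20 min 31 s.
Timecode: 00:20:31:26.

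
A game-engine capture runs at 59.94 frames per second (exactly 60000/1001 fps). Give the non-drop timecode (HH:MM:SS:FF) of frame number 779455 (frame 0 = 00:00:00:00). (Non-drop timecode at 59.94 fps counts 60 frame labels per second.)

03:36:30:55

779455 ÷ 60 = 12990 full seconds, remainder 55 frames.
12990 s = 3 h 36 min 30 s.
Timecode: 03:36:30:55.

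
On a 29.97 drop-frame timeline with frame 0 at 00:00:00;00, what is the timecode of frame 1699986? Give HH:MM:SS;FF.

Each 10-minute DF block holds 10 × 60 × 30 − 9 × 2 = 17982 frames. 1699986 ÷ 17982 → 94 full blocks, remainder 9678.
Within the partial block the first minute is 1800 frames and each further minute 1798, so 5 further minute boundaries passed. Total skipped labels = 18 × 94 + 2 × 5 = 1702.
Non-drop label index = 1699986 + 1702 = 1701688; at 30 labels/s that is 15:45:22:28, i.e. DF 15:45:22;28.

15:45:22;28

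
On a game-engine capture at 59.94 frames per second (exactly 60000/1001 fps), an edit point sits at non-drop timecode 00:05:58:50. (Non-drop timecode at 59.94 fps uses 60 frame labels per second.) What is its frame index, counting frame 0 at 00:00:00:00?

Total seconds to the label: (0 × 3600 + 5 × 60 + 58) = 358.
Frame index = 358 × 60 + 50 = 21530.

frame 21530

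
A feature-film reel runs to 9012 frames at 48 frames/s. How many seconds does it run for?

187.75 seconds

Running time = 9012 / (48) = 187.75 s.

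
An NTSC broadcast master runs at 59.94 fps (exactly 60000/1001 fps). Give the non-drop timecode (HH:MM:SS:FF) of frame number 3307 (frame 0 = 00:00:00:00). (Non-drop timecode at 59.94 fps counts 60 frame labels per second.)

3307 ÷ 60 = 55 full seconds, remainder 7 frames.
55 s = 0 h 0 min 55 s.
Timecode: 00:00:55:07.

00:00:55:07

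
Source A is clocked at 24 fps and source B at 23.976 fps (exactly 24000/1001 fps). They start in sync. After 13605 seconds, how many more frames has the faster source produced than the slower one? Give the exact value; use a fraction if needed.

326520/1001 frames

A emits 24 × 13605 = 326520 frames; B emits 24000/1001 × 13605 = 326520000/1001.
Difference = 326520/1001 frames (≈ 326.1938); B is behind A.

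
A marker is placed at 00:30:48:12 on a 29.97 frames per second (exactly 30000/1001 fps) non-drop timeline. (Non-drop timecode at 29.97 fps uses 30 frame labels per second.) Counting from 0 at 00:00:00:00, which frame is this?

Total seconds to the label: (0 × 3600 + 30 × 60 + 48) = 1848.
Frame index = 1848 × 30 + 12 = 55452.

55452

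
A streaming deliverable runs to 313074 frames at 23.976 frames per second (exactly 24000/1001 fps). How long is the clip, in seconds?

13057.79475 seconds

Running time = 313074 / (24000/1001) = 13057.79475 s.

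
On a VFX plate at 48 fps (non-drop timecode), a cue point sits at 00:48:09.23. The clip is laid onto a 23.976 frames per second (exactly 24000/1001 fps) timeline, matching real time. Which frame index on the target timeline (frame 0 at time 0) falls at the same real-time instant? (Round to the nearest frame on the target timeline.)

Source frame index: (0×3600 + 48×60 + 9) × 48 + 23 = 138695.
Real time: 138695 / (48) = 138695/48 s.
Target frame: (138695/48) × (24000/1001) = 69347500/1001 ≈ 69278.222 → 69278.

frame 69278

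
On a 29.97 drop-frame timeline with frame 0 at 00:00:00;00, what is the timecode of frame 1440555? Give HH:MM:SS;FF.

13:21:06;17

Each 10-minute DF block holds 10 × 60 × 30 − 9 × 2 = 17982 frames. 1440555 ÷ 17982 → 80 full blocks, remainder 1995.
Within the partial block the first minute is 1800 frames and each further minute 1798, so 1 further minute boundary passed. Total skipped labels = 18 × 80 + 2 × 1 = 1442.
Non-drop label index = 1440555 + 1442 = 1441997; at 30 labels/s that is 13:21:06:17, i.e. DF 13:21:06;17.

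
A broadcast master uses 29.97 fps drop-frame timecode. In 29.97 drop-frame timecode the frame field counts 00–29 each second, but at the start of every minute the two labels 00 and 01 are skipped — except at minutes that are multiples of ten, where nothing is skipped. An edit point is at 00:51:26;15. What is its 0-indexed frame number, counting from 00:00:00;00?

As if non-drop at 30 labels/s: (0 × 3600 + 51 × 60 + 26) × 30 + 15 = 92595.
Minute boundaries passed: 51; those not divisible by 10: 51 − 5 = 46; dropped labels = 2 × 46 = 92.
Actual frame index = 92595 − 92 = 92503.

92503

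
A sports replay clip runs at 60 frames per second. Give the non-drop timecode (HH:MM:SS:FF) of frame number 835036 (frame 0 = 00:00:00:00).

835036 ÷ 60 = 13917 full seconds, remainder 16 frames.
13917 s = 3 h 51 min 57 s.
Timecode: 03:51:57:16.

03:51:57:16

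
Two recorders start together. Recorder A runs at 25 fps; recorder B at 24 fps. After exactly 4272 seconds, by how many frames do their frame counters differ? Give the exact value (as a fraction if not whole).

4272 frames

A emits 25 × 4272 = 106800 frames; B emits 24 × 4272 = 102528.
Difference = 4272 frames; B is behind A.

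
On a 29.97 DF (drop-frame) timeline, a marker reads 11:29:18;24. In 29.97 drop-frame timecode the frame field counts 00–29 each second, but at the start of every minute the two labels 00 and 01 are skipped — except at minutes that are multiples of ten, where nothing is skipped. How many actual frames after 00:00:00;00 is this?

1239522

As if non-drop at 30 labels/s: (11 × 3600 + 29 × 60 + 18) × 30 + 24 = 1240764.
Minute boundaries passed: 689; those not divisible by 10: 689 − 68 = 621; dropped labels = 2 × 621 = 1242.
Actual frame index = 1240764 − 1242 = 1239522.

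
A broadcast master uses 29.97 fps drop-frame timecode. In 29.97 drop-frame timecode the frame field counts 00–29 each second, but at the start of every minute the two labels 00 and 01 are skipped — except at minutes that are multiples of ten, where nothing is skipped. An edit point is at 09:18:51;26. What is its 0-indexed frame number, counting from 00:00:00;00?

1004950

As if non-drop at 30 labels/s: (9 × 3600 + 18 × 60 + 51) × 30 + 26 = 1005956.
Minute boundaries passed: 558; those not divisible by 10: 558 − 55 = 503; dropped labels = 2 × 503 = 1006.
Actual frame index = 1005956 − 1006 = 1004950.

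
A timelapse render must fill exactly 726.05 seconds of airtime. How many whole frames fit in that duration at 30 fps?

Frames = 726.05 × 30 = 43563/2 ≈ 21781.5000.
Complete frames: 21781.

21781 frames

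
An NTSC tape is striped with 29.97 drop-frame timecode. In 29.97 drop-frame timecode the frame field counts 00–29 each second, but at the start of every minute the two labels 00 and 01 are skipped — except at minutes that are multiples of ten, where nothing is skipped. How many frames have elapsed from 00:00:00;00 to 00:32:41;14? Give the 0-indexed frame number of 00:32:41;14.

58786

As if non-drop at 30 labels/s: (0 × 3600 + 32 × 60 + 41) × 30 + 14 = 58844.
Minute boundaries passed: 32; those not divisible by 10: 32 − 3 = 29; dropped labels = 2 × 29 = 58.
Actual frame index = 58844 − 58 = 58786.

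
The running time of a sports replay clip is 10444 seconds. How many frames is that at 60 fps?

Frames = 10444 × 60 = 626640.

626640 frames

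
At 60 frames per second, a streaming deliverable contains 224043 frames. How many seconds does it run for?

Running time = 224043 / (60) = 3734.05 s.

3734.05 seconds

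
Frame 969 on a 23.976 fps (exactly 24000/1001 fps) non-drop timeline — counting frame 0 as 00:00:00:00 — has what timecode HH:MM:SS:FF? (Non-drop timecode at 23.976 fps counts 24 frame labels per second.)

969 ÷ 24 = 40 full seconds, remainder 9 frames.
40 s = 0 h 0 min 40 s.
Timecode: 00:00:40:09.

00:00:40:09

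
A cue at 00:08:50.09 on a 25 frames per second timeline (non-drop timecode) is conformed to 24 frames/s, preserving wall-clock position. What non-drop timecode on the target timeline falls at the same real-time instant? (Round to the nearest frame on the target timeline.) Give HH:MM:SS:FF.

Source frame index: (0×3600 + 8×60 + 50) × 25 + 9 = 13259.
Real time: 13259 / (25) = 13259/25 s.
Target frame: (13259/25) × (24) = 318216/25 ≈ 12728.640 → 12729.
At 24 labels/s: frame 12729 → 00:08:50:09.

00:08:50:09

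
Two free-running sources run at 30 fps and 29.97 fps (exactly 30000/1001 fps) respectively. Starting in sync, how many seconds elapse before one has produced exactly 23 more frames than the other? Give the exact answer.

23023/30 seconds

The gap grows by |30000/1001 − 30| = 30/1001 frames per second.
Time for a 23-frame gap: 23 ÷ (30/1001) = 23023/30 s.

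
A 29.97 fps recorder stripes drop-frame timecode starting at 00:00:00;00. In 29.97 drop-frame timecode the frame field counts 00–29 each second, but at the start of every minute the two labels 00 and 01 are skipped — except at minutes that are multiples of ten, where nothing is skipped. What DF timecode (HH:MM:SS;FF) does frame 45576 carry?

Ten DF minutes hold 17982 frames, so frame 45576 lies in block 2 (frames 35964–53945) with 9612 frames into that block.
The block's first minute is 1800 frames and the rest 1798 each; 9612 frames reaches minute 5, so 2 × 18 + 5 × 2 = 46 labels have been skipped so far.
Adding those back, label number 45576 + 46 = 45622 at 30 labels/s is 1520 s + 22 f = 0 h 25 min 20 s frame 22, i.e. 00:25:20;22.

00:25:20;22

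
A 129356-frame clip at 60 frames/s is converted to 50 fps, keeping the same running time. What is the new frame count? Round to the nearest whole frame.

107797 frames

Frames at target rate = 129356 × (50) / (60) = 323390/3 ≈ 107796.667.
Nearest whole frame: 107797.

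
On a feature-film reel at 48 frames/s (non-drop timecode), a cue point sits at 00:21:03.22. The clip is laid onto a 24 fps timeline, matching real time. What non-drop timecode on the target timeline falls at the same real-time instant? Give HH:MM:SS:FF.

Source frame index: (0×3600 + 21×60 + 3) × 48 + 22 = 60646.
Real time: 60646 / (48) = 30323/24 s.
Target frame: (30323/24) × (24) = 30323.
At 24 labels/s: frame 30323 → 00:21:03:11.

00:21:03:11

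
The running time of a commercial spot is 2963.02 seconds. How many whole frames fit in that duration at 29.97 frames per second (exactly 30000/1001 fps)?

Frames = 2963.02 × 30000/1001 = 88890600/1001 ≈ 88801.7982.
Complete frames: 88801.

88801 frames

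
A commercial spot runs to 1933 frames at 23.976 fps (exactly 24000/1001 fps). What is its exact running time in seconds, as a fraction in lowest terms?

1934933/24000 seconds

Running time = 1933 ÷ (24000/1001) = 1933 × 1001/24000 = 1934933/24000 s.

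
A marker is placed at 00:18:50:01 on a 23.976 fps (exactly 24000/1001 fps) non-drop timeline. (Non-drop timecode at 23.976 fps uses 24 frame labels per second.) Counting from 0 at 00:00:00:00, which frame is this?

27121

Total seconds to the label: (0 × 3600 + 18 × 60 + 50) = 1130.
Frame index = 1130 × 24 + 1 = 27121.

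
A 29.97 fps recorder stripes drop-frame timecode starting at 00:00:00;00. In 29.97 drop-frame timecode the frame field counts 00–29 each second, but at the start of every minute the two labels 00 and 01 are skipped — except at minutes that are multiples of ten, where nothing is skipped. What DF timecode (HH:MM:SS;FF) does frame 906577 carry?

08:24:09;15

Each 10-minute DF block holds 10 × 60 × 30 − 9 × 2 = 17982 frames. 906577 ÷ 17982 → 50 full blocks, remainder 7477.
Within the partial block the first minute is 1800 frames and each further minute 1798, so 4 further minute boundaries passed. Total skipped labels = 18 × 50 + 2 × 4 = 908.
Non-drop label index = 906577 + 908 = 907485; at 30 labels/s that is 08:24:09:15, i.e. DF 08:24:09;15.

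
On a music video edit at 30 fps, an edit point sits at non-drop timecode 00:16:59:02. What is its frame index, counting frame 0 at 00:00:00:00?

Total seconds to the label: (0 × 3600 + 16 × 60 + 59) = 1019.
Frame index = 1019 × 30 + 2 = 30572.

30572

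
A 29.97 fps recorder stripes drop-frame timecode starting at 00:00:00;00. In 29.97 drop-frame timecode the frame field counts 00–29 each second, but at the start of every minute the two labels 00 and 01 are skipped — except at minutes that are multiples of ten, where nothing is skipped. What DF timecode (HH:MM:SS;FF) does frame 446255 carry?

04:08:10;03

Ten DF minutes hold 17982 frames, so frame 446255 lies in block 24 (frames 431568–449549) with 14687 frames into that block.
The block's first minute is 1800 frames and the rest 1798 each; 14687 frames reaches minute 8, so 24 × 18 + 8 × 2 = 448 labels have been skipped so far.
Adding those back, label number 446255 + 448 = 446703 at 30 labels/s is 14890 s + 3 f = 4 h 8 min 10 s frame 3, i.e. 04:08:10;03.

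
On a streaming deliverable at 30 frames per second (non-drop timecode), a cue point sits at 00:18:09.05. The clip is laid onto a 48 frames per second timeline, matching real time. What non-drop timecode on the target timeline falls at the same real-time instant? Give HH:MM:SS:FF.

00:18:09:08

Source frame index: (0×3600 + 18×60 + 9) × 30 + 5 = 32675.
Real time: 32675 / (30) = 6535/6 s.
Target frame: (6535/6) × (48) = 52280.
At 48 labels/s: frame 52280 → 00:18:09:08.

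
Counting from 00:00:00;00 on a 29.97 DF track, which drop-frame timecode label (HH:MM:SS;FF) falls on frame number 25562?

Ten DF minutes hold 17982 frames, so frame 25562 lies in block 1 (frames 17982–35963) with 7580 frames into that block.
The block's first minute is 1800 frames and the rest 1798 each; 7580 frames reaches minute 4, so 1 × 18 + 4 × 2 = 26 labels have been skipped so far.
Adding those back, label number 25562 + 26 = 25588 at 30 labels/s is 852 s + 28 f = 0 h 14 min 12 s frame 28, i.e. 00:14:12;28.

00:14:12;28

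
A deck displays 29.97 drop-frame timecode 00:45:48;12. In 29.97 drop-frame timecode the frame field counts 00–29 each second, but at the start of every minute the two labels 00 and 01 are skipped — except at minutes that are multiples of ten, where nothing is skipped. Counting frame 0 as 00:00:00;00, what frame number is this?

As if non-drop at 30 labels/s: (0 × 3600 + 45 × 60 + 48) × 30 + 12 = 82452.
Minute boundaries passed: 45; those not divisible by 10: 45 − 4 = 41; dropped labels = 2 × 41 = 82.
Actual frame index = 82452 − 82 = 82370.

82370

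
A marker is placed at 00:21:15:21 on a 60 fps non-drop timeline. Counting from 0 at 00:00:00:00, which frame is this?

76521

Total seconds to the label: (0 × 3600 + 21 × 60 + 15) = 1275.
Frame index = 1275 × 60 + 21 = 76521.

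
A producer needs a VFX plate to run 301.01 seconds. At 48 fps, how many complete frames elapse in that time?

14448 frames

Frames = 301.01 × 48 = 361212/25 ≈ 14448.4800.
Complete frames: 14448.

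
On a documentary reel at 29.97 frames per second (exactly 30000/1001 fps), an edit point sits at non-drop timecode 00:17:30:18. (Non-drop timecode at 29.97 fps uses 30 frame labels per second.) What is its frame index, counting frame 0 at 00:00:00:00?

Total seconds to the label: (0 × 3600 + 17 × 60 + 30) = 1050.
Frame index = 1050 × 30 + 18 = 31518.

31518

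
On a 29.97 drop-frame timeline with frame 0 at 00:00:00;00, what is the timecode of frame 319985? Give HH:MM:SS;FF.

02:57:56;25

Each 10-minute DF block holds 10 × 60 × 30 − 9 × 2 = 17982 frames. 319985 ÷ 17982 → 17 full blocks, remainder 14291.
Within the partial block the first minute is 1800 frames and each further minute 1798, so 7 further minute boundaries passed. Total skipped labels = 18 × 17 + 2 × 7 = 320.
Non-drop label index = 319985 + 320 = 320305; at 30 labels/s that is 02:57:56:25, i.e. DF 02:57:56;25.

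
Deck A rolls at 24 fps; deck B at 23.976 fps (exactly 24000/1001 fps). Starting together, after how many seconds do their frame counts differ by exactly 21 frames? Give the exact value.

875.875 seconds

The gap grows by |24000/1001 − 24| = 24/1001 frames per second.
Time for a 21-frame gap: 21 ÷ (24/1001) = 875.875 s.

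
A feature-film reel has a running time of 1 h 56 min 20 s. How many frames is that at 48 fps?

1 h 56 min 20 s = 6980 s.
Frames = 6980 × 48 = 335040.

335040 frames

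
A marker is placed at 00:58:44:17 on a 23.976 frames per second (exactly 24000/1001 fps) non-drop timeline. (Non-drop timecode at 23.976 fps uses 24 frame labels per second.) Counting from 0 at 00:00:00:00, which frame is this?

Total seconds to the label: (0 × 3600 + 58 × 60 + 44) = 3524.
Frame index = 3524 × 24 + 17 = 84593.

frame 84593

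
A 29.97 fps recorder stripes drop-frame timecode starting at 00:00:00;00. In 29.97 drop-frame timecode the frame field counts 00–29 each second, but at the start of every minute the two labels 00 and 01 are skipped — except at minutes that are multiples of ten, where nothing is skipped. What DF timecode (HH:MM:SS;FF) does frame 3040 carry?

00:01:41;12

Ten DF minutes hold 17982 frames, so frame 3040 lies in block 0 (frames 0–17981) with 3040 frames into that block.
The block's first minute is 1800 frames and the rest 1798 each; 3040 frames reaches minute 1, so 0 × 18 + 1 × 2 = 2 labels have been skipped so far.
Adding those back, label number 3040 + 2 = 3042 at 30 labels/s is 101 s + 12 f = 0 h 1 min 41 s frame 12, i.e. 00:01:41;12.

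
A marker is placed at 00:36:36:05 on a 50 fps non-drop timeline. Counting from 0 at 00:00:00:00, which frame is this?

frame 109805

Total seconds to the label: (0 × 3600 + 36 × 60 + 36) = 2196.
Frame index = 2196 × 50 + 5 = 109805.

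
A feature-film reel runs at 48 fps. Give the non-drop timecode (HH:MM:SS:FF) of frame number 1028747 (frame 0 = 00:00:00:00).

1028747 ÷ 48 = 21432 full seconds, remainder 11 frames.
21432 s = 5 h 57 min 12 s.
Timecode: 05:57:12:11.

05:57:12:11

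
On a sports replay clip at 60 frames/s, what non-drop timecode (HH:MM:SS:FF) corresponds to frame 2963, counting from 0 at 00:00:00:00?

2963 ÷ 60 = 49 full seconds, remainder 23 frames.
49 s = 0 h 0 min 49 s.
Timecode: 00:00:49:23.

00:00:49:23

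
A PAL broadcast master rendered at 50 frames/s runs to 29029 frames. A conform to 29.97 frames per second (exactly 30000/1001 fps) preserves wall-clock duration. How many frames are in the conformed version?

Target frames = source frames × (target rate / source rate) = 29029 × (30000/1001)/(50) = 29029 × 600/1001 = 17400.

17400 frames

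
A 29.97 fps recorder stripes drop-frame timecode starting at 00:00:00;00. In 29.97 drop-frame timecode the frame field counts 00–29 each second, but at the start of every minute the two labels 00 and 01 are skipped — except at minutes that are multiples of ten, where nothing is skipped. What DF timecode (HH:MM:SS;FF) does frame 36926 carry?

00:20:32;02

Ten DF minutes hold 17982 frames, so frame 36926 lies in block 2 (frames 35964–53945) with 962 frames into that block.
The block's first minute is 1800 frames and the rest 1798 each; 962 frames reaches minute 0, so 2 × 18 + 0 × 2 = 36 labels have been skipped so far.
Adding those back, label number 36926 + 36 = 36962 at 30 labels/s is 1232 s + 2 f = 0 h 20 min 32 s frame 2, i.e. 00:20:32;02.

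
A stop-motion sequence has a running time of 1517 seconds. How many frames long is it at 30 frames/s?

45510 frames

Frames = 1517 × 30 = 45510.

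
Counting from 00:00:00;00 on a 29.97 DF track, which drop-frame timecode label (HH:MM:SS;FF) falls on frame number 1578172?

Ten DF minutes hold 17982 frames, so frame 1578172 lies in block 87 (frames 1564434–1582415) with 13738 frames into that block.
The block's first minute is 1800 frames and the rest 1798 each; 13738 frames reaches minute 7, so 87 × 18 + 7 × 2 = 1580 labels have been skipped so far.
Adding those back, label number 1578172 + 1580 = 1579752 at 30 labels/s is 52658 s + 12 f = 14 h 37 min 38 s frame 12, i.e. 14:37:38;12.

14:37:38;12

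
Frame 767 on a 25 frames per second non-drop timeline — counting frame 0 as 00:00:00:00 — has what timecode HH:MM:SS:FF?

00:00:30:17

767 ÷ 25 = 30 full seconds, remainder 17 frames.
30 s = 0 h 0 min 30 s.
Timecode: 00:00:30:17.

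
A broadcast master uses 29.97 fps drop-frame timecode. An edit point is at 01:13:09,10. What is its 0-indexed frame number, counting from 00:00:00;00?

As if non-drop at 30 labels/s: (1 × 3600 + 13 × 60 + 9) × 30 + 10 = 131680.
Minute boundaries passed: 73; those not divisible by 10: 73 − 7 = 66; dropped labels = 2 × 66 = 132.
Actual frame index = 131680 − 132 = 131548.

131548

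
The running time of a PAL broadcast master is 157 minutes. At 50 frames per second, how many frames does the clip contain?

157 min = 9420 s.
Frames = 9420 × 50 = 471000.

471000 frames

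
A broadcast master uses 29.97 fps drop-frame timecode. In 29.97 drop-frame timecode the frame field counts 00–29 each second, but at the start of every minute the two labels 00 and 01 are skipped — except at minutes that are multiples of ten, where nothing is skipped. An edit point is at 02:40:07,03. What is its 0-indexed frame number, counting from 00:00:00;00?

287925

As if non-drop at 30 labels/s: (2 × 3600 + 40 × 60 + 7) × 30 + 3 = 288213.
Minute boundaries passed: 160; those not divisible by 10: 160 − 16 = 144; dropped labels = 2 × 144 = 288.
Actual frame index = 288213 − 288 = 287925.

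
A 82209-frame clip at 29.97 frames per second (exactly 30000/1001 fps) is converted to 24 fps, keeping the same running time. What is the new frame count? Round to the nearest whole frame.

65833 frames

Frames at target rate = 82209 × (24) / (30000/1001) = 82291209/1250 ≈ 65832.967.
Nearest whole frame: 65833.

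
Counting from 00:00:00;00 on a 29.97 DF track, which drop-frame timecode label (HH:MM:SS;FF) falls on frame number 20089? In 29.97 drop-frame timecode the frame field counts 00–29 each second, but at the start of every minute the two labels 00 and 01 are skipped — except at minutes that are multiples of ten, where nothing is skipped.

00:11:10;09

Ten DF minutes hold 17982 frames, so frame 20089 lies in block 1 (frames 17982–35963) with 2107 frames into that block.
The block's first minute is 1800 frames and the rest 1798 each; 2107 frames reaches minute 1, so 1 × 18 + 1 × 2 = 20 labels have been skipped so far.
Adding those back, label number 20089 + 20 = 20109 at 30 labels/s is 670 s + 9 f = 0 h 11 min 10 s frame 9, i.e. 00:11:10;09.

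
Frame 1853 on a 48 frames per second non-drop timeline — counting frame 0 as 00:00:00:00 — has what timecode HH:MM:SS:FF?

00:00:38:29

1853 ÷ 48 = 38 full seconds, remainder 29 frames.
38 s = 0 h 0 min 38 s.
Timecode: 00:00:38:29.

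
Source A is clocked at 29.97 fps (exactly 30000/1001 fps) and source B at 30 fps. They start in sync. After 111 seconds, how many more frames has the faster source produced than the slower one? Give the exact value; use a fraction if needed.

A emits 30000/1001 × 111 = 3330000/1001 frames; B emits 30 × 111 = 3330.
Difference = 3330/1001 frames (≈ 3.3267); B is ahead of A.

3330/1001 frames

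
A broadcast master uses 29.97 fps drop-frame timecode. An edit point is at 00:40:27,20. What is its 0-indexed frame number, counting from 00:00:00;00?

As if non-drop at 30 labels/s: (0 × 3600 + 40 × 60 + 27) × 30 + 20 = 72830.
Minute boundaries passed: 40; those not divisible by 10: 40 − 4 = 36; dropped labels = 2 × 36 = 72.
Actual frame index = 72830 − 72 = 72758.

72758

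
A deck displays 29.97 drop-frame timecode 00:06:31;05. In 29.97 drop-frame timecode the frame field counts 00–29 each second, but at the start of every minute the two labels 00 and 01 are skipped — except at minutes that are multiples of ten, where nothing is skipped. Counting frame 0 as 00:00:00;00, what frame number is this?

As if non-drop at 30 labels/s: (0 × 3600 + 6 × 60 + 31) × 30 + 5 = 11735.
Minute boundaries passed: 6; those not divisible by 10: 6 − 0 = 6; dropped labels = 2 × 6 = 12.
Actual frame index = 11735 − 12 = 11723.

11723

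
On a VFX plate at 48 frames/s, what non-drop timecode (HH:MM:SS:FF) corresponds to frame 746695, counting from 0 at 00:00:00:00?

04:19:16:07

746695 ÷ 48 = 15556 full seconds, remainder 7 frames.
15556 s = 4 h 19 min 16 s.
Timecode: 04:19:16:07.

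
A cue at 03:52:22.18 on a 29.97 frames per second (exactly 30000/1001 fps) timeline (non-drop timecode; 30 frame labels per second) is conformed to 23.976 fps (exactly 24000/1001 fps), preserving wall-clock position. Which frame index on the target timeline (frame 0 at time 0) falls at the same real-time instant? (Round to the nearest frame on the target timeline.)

frame 334622

Source frame index: (3×3600 + 52×60 + 22) × 30 + 18 = 418278.
Real time: 418278 / (30000/1001) = 69782713/5000 s.
Target frame: (69782713/5000) × (24000/1001) = 1673112/5 ≈ 334622.400 → 334622.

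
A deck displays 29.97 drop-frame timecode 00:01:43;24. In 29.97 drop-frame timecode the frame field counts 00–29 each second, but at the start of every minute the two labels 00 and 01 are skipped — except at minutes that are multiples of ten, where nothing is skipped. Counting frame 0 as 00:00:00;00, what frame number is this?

3112

Complete 10-minute blocks: 0, each 17982 frames → 0.
Remaining 1 whole minute in the current block: 1800 + 0 × 1798 = 1800 frames.
Within the current minute: 43 × 30 + 24 − 2 = 1312 (labels ;00/;01 skipped at this minute). Total = 0 + 1800 + 1312 = 3112.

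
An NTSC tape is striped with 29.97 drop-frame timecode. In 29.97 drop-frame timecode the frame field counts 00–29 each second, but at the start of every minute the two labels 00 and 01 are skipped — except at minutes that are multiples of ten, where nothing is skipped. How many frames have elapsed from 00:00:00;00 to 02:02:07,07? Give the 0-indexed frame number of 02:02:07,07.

Complete 10-minute blocks: 12, each 17982 frames → 215784.
Remaining 2 whole minutes in the current block: 1800 + 1 × 1798 = 3598 frames.
Within the current minute: 7 × 30 + 7 − 2 = 215 (labels ;00/;01 skipped at this minute). Total = 215784 + 3598 + 215 = 219597.

219597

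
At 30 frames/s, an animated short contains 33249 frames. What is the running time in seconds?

Running time = 33249 / (30) = 1108.3 s.

1108.3 seconds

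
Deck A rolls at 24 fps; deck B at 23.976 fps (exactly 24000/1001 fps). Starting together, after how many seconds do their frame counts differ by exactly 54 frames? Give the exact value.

2252.25 seconds

The gap grows by |24000/1001 − 24| = 24/1001 frames per second.
Time for a 54-frame gap: 54 ÷ (24/1001) = 2252.25 s.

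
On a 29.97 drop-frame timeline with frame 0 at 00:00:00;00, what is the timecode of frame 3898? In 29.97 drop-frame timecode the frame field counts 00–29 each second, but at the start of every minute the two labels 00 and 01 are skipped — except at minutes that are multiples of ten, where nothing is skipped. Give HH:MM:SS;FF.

Ten DF minutes hold 17982 frames, so frame 3898 lies in block 0 (frames 0–17981) with 3898 frames into that block.
The block's first minute is 1800 frames and the rest 1798 each; 3898 frames reaches minute 2, so 0 × 18 + 2 × 2 = 4 labels have been skipped so far.
Adding those back, label number 3898 + 4 = 3902 at 30 labels/s is 130 s + 2 f = 0 h 2 min 10 s frame 2, i.e. 00:02:10;02.

00:02:10;02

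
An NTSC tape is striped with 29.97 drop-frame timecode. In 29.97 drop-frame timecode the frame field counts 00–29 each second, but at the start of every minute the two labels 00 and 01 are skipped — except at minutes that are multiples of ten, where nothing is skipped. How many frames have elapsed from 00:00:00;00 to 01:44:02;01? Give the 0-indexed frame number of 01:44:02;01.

As if non-drop at 30 labels/s: (1 × 3600 + 44 × 60 + 2) × 30 + 1 = 187261.
Minute boundaries passed: 104; those not divisible by 10: 104 − 10 = 94; dropped labels = 2 × 94 = 188.
Actual frame index = 187261 − 188 = 187073.

187073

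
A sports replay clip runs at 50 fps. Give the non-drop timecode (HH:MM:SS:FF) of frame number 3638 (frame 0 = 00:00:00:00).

3638 ÷ 50 = 72 full seconds, remainder 38 frames.
72 s = 0 h 1 min 12 s.
Timecode: 00:01:12:38.

00:01:12:38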